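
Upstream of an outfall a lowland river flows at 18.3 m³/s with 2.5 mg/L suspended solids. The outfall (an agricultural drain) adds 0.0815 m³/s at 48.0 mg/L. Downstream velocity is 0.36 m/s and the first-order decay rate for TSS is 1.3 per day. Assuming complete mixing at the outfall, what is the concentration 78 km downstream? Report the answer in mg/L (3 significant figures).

0.104 mg/L

After complete mixing, C₀ = (0.0815·48 + 18.3·2.5) / 18.38 = 2.702 mg/L.
Travel time t = 7.8e+04 m / 0.36 m/s = 2.167e+05 s = 2.508 d.
C = 2.702·exp(−1.3·2.508) = 2.702·0.03839 = 0.1037 mg/L.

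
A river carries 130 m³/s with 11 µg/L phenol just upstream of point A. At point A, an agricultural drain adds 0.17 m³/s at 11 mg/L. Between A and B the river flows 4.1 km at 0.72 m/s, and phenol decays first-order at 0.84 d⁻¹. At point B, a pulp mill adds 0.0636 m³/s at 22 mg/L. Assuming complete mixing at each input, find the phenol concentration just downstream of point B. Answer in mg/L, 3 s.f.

0.0347 mg/L

11 µg/L = 0.011 mg/L.
After input A: C = (130·0.011 + 0.17·11) / 130.2 = 0.02535 mg/L.
Over the 4.1 km reach to input B (t = 5694 s = 0.06591 d), decay gives C = 0.02535·exp(−0.84·0.06591) = 0.02399 mg/L.
After input B: C = (130.2·0.02399 + 0.0636·22) / 130.2 = 0.03472 mg/L.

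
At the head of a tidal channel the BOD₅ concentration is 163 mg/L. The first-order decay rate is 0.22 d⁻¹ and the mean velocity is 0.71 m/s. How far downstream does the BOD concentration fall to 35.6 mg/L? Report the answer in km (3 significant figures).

424 km

From C = C₀·e^(−kt), t = ln(C₀/C)/k = ln(163/35.6)/0.22 = 1.521/0.22 = 6.915 d.
Distance = v·t = 0.71 m/s × 5.975e+05 s = 4.242e+05 m = 424.2 km.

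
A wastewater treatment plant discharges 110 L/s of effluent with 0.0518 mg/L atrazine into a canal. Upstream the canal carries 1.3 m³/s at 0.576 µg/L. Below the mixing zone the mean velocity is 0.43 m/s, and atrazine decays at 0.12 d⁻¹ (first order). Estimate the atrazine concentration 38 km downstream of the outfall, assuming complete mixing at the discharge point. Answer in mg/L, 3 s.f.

0.00404 mg/L

110 L/s = 0.11 m³/s.
0.576 µg/L = 0.000576 mg/L.
After complete mixing, C₀ = (0.11·0.0518 + 1.3·0.000576) / 1.41 = 0.004572 mg/L.
Travel time t = 3.8e+04 m / 0.43 m/s = 8.837e+04 s = 1.023 d.
C = 0.004572·exp(−0.12·1.023) = 0.004572·0.8845 = 0.004044 mg/L.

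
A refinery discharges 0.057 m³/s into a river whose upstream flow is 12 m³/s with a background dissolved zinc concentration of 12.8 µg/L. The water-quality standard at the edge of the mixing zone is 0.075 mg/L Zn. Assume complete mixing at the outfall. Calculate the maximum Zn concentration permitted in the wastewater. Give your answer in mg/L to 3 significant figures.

12.8 µg/L = 0.0128 mg/L.
Mass balance: 0.075·12.06 = 0.057·Cₑ + 12·0.0128.
Cₑ = (0.9043 − 0.1536) / 0.057 = 13.17 mg/L.

13.2 mg/L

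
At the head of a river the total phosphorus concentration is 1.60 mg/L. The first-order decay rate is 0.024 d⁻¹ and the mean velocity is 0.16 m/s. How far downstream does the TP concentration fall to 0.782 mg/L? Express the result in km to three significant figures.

From C = C₀·e^(−kt), t = ln(C₀/C)/k = ln(1.60/0.782)/0.024 = 0.7159/0.024 = 29.83 d.
Distance = v·t = 0.16 m/s × 2.577e+06 s = 4.124e+05 m = 412.4 km.

412 km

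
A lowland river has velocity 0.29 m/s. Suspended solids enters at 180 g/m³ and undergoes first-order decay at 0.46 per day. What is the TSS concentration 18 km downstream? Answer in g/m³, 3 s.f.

129 g/m³

Travel time t = 18 km / 0.29 m/s = 1.8e+04/0.29 = 6.207e+04 s = 0.7184 d.
First-order decay: C = 180·exp(−0.46·0.7184) = 180·0.7186 = 129.3 g/m³.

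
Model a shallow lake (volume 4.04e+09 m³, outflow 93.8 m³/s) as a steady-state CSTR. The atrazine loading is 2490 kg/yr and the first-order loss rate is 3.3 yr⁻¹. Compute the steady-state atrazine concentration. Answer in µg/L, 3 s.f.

Outflow Q = 93.8 m³/s × 3.156e+07 s/yr = 2.96e+09 m³/yr.
Steady-state CSTR mass balance: W = Q·C + k·V·C, so C = W/(Q + kV).
Q + kV = 2.96e+09 + 3.3·4.04e+09 = 1.629e+10 m³/yr.
C = 2490/1.629e+10 = 1.528e-07 kg/m³ = 0.0001528 mg/L = 0.1528 µg/L.

0.153 µg/L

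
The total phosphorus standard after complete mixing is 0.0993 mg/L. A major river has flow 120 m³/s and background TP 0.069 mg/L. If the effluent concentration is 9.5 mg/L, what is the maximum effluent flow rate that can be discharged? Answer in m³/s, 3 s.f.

0.387 m³/s

Mass balance at complete mixing: C_std·(Q_w + Q_r) = Q_w·C_e + Q_r·C_b.
Rearranging, Q_w = Q_r·(C_std − C_b)/(C_e − C_std) = 120·(0.0993 − 0.069) / (9.5 − 0.0993) = 0.3868 m³/s.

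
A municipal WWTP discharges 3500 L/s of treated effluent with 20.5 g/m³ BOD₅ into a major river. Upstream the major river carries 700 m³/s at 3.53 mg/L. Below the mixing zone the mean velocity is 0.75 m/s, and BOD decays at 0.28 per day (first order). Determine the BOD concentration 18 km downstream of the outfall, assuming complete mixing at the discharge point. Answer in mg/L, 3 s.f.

3.34 mg/L

3500 L/s = 3.5 m³/s.
After complete mixing, C₀ = (3.5·20.5 + 700·3.53) / 703.5 = 3.614 mg/L.
Travel time t = 1.8e+04 m / 0.75 m/s = 2.4e+04 s = 0.2778 d.
C = 3.614·exp(−0.28·0.2778) = 3.614·0.9252 = 3.344 mg/L.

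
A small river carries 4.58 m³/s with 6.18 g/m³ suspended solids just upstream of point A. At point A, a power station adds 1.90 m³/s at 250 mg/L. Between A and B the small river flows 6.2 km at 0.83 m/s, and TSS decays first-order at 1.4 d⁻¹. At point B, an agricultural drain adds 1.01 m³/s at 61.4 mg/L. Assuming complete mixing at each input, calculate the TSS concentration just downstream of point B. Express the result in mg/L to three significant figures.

67.8 mg/L

After input A: C = (4.58·6.18 + 1.9·250) / 6.48 = 77.67 mg/L.
Over the 6.2 km reach to input B (t = 7470 s = 0.08646 d), decay gives C = 77.67·exp(−1.4·0.08646) = 68.82 mg/L.
After input B: C = (6.48·68.82 + 1.01·61.4) / 7.49 = 67.82 mg/L.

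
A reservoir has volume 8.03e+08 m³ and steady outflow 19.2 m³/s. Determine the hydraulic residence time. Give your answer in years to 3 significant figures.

1.33 yr

Q = 19.2 m³/s × 3.156e+07 s/yr = 6.059e+08 m³/yr.
Hydraulic residence time τ = V/Q = 8.03e+08/6.059e+08 = 1.325 yr.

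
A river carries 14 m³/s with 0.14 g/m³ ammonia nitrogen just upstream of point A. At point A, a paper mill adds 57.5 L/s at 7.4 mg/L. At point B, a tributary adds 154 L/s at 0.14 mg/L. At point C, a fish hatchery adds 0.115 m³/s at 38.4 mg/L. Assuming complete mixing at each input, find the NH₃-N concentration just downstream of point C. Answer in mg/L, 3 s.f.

0.476 mg/L

57.5 L/s = 0.0575 m³/s.
After input A: C = (14·0.14 + 0.0575·7.4) / 14.06 = 0.1697 mg/L.
154 L/s = 0.154 m³/s.
After input B: C = (14.06·0.1697 + 0.154·0.14) / 14.21 = 0.1694 mg/L.
After input C: C = (14.21·0.1694 + 0.115·38.4) / 14.33 = 0.4763 mg/L.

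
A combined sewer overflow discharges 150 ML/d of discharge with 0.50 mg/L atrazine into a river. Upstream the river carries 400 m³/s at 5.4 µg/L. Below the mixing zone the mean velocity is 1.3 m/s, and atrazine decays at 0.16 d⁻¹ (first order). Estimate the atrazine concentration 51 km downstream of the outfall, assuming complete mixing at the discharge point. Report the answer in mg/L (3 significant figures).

150 ML/d = 1.736 m³/s.
5.4 µg/L = 0.0054 mg/L.
After complete mixing, C₀ = (1.736·0.5 + 400·0.0054) / 401.7 = 0.007537 mg/L.
Travel time t = 5.1e+04 m / 1.3 m/s = 3.923e+04 s = 0.4541 d.
C = 0.007537·exp(−0.16·0.4541) = 0.007537·0.9299 = 0.007009 mg/L.

0.00701 mg/L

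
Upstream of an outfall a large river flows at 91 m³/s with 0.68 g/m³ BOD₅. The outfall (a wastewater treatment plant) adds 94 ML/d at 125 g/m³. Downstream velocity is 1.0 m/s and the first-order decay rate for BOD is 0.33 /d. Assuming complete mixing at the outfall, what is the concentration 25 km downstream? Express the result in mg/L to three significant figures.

94 ML/d = 1.088 m³/s.
After complete mixing, C₀ = (1.088·125 + 91·0.68) / 92.09 = 2.149 mg/L.
Travel time t = 2.5e+04 m / 1.0 m/s = 2.5e+04 s = 0.2894 d.
C = 2.149·exp(−0.33·0.2894) = 2.149·0.9089 = 1.953 mg/L.

1.95 mg/L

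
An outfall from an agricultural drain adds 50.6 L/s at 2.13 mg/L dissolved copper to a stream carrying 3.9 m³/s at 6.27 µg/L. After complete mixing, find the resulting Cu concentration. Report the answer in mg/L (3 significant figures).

0.0335 mg/L

50.6 L/s = 0.0506 m³/s.
6.27 µg/L = 0.00627 mg/L.
By mass balance at complete mixing, C = (0.0506·2.13 + 3.9·0.00627) / (0.0506 + 3.9) = 0.1322/3.951 = 0.03347 mg/L.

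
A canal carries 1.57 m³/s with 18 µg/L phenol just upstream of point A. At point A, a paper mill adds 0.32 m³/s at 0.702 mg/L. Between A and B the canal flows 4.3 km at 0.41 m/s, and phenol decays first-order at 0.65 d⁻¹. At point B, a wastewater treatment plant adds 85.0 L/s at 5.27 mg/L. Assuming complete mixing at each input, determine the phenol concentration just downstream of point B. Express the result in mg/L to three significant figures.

18 µg/L = 0.018 mg/L.
After input A: C = (1.57·0.018 + 0.32·0.702) / 1.89 = 0.1338 mg/L.
Over the 4.3 km reach to input B (t = 1.049e+04 s = 0.1214 d), decay gives C = 0.1338·exp(−0.65·0.1214) = 0.1237 mg/L.
85.0 L/s = 0.085 m³/s.
After input B: C = (1.89·0.1237 + 0.085·5.27) / 1.975 = 0.3451 mg/L.

0.345 mg/L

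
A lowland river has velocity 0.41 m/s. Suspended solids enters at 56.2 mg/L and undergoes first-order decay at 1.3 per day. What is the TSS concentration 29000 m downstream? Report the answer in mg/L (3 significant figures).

Travel time t = 29000 m / 0.41 m/s = 2.9e+04/0.41 = 7.073e+04 s = 0.8187 d.
First-order decay: C = 56.2·exp(−1.3·0.8187) = 56.2·0.345 = 19.39 mg/L.

19.4 mg/L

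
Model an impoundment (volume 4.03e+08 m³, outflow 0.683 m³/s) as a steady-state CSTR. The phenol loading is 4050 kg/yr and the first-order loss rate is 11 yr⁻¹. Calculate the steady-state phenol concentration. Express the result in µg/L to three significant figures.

0.909 µg/L

Outflow Q = 0.683 m³/s × 3.156e+07 s/yr = 2.155e+07 m³/yr.
Steady-state CSTR mass balance: W = Q·C + k·V·C, so C = W/(Q + kV).
Q + kV = 2.155e+07 + 11·4.03e+08 = 4.455e+09 m³/yr.
C = 4050/4.455e+09 = 9.092e-07 kg/m³ = 0.0009092 mg/L = 0.9092 µg/L.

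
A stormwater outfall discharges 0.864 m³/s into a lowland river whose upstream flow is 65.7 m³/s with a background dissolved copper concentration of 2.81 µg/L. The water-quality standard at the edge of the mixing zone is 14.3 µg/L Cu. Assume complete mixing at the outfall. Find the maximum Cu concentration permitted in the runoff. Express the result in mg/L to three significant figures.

0.888 mg/L

2.81 µg/L = 0.00281 mg/L.
14.3 µg/L = 0.0143 mg/L.
Mass balance: 0.0143·66.56 = 0.864·Cₑ + 65.7·0.00281.
Cₑ = (0.9519 − 0.1846) / 0.864 = 0.888 mg/L.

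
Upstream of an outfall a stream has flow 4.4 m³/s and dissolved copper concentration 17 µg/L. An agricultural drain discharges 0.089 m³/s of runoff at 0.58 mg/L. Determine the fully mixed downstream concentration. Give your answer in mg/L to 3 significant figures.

17 µg/L = 0.017 mg/L.
By mass balance at complete mixing, C = (0.089·0.58 + 4.4·0.017) / (0.089 + 4.4) = 0.1264/4.489 = 0.02816 mg/L.

0.0282 mg/L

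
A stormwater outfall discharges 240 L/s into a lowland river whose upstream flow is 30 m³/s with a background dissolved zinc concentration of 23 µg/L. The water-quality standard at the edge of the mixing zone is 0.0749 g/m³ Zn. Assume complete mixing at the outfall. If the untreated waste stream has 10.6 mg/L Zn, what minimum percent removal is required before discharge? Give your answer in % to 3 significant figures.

240 L/s = 0.24 m³/s.
23 µg/L = 0.023 mg/L.
Mass balance: 0.0749·30.24 = 0.24·Cₑ + 30·0.023.
Cₑ = (2.265 − 0.69) / 0.24 = 6.562 mg/L.
Required removal = 1 − 6.562/10.6 = 38.09 %.

38.1 %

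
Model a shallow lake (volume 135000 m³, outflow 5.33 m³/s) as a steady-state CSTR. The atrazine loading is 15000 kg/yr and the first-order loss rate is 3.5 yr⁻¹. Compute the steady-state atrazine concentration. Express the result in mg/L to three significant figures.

0.0889 mg/L

Outflow Q = 5.33 m³/s × 3.156e+07 s/yr = 1.682e+08 m³/yr.
Steady-state CSTR mass balance: W = Q·C + k·V·C, so C = W/(Q + kV).
Q + kV = 1.682e+08 + 3.5·135000 = 1.687e+08 m³/yr.
C = 15000/1.687e+08 = 8.893e-05 kg/m³ = 0.08893 mg/L.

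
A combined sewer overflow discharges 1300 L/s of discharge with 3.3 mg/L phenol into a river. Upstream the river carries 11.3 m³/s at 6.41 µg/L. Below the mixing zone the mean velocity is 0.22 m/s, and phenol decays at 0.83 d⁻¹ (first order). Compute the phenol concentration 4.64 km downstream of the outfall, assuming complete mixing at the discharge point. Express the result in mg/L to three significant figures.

0.283 mg/L

1300 L/s = 1.3 m³/s.
6.41 µg/L = 0.00641 mg/L.
After complete mixing, C₀ = (1.3·3.3 + 11.3·0.00641) / 12.6 = 0.3462 mg/L.
Travel time t = 4640 m / 0.22 m/s = 2.109e+04 s = 0.2441 d.
C = 0.3462·exp(−0.83·0.2441) = 0.3462·0.8166 = 0.2827 mg/L.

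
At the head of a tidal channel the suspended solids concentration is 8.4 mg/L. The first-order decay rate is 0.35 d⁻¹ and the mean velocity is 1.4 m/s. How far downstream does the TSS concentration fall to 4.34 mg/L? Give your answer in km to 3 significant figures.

From C = C₀·e^(−kt), t = ln(C₀/C)/k = ln(8.4/4.34)/0.35 = 0.6604/0.35 = 1.887 d.
Distance = v·t = 1.4 m/s × 1.63e+05 s = 2.282e+05 m = 228.2 km.

228 km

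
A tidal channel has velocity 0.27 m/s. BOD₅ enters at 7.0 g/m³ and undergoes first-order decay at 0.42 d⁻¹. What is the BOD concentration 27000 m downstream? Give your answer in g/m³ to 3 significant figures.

Travel time t = 27000 m / 0.27 m/s = 2.7e+04/0.27 = 1e+05 s = 1.157 d.
First-order decay: C = 7.0·exp(−0.42·1.157) = 7.0·0.615 = 4.305 g/m³.

4.31 g/m³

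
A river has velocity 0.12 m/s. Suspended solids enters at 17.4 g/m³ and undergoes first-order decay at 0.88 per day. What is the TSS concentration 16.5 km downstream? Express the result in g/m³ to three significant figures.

4.29 g/m³

Travel time t = 16.5 km / 0.12 m/s = 1.65e+04/0.12 = 1.375e+05 s = 1.591 d.
First-order decay: C = 17.4·exp(−0.88·1.591) = 17.4·0.2465 = 4.289 g/m³.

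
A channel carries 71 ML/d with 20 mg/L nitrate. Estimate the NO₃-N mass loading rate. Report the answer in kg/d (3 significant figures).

71 ML/d = 0.8218 m³/s.
Mass flux = Q·C = 0.8218 m³/s × 20 g/m³ = 16.44 g/s.
= 16.44 g/s × 86.4 = 1420 kg/d.

1420 kg/d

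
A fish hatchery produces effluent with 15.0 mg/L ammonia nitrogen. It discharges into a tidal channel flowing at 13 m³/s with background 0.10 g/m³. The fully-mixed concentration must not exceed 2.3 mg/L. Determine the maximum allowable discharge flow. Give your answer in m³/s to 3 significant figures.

2.25 m³/s

Mass balance at complete mixing: C_std·(Q_w + Q_r) = Q_w·C_e + Q_r·C_b.
Rearranging, Q_w = Q_r·(C_std − C_b)/(C_e − C_std) = 13·(2.3 − 0.1) / (15 − 2.3) = 2.252 m³/s.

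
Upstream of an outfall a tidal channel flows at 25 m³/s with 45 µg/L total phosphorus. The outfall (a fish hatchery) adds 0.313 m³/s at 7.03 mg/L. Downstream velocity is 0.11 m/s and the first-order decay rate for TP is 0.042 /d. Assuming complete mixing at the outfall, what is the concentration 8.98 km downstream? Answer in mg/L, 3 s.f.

45 µg/L = 0.045 mg/L.
After complete mixing, C₀ = (0.313·7.03 + 25·0.045) / 25.31 = 0.1314 mg/L.
Travel time t = 8980 m / 0.11 m/s = 8.164e+04 s = 0.9449 d.
C = 0.1314·exp(−0.042·0.9449) = 0.1314·0.9611 = 0.1263 mg/L.

0.126 mg/L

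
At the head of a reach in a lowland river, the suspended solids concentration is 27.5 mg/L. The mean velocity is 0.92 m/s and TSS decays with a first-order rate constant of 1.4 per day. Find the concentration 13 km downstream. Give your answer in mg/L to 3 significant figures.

21.9 mg/L

Travel time t = 13 km / 0.92 m/s = 1.3e+04/0.92 = 1.413e+04 s = 0.1635 d.
First-order decay: C = 27.5·exp(−1.4·0.1635) = 27.5·0.7954 = 21.87 mg/L.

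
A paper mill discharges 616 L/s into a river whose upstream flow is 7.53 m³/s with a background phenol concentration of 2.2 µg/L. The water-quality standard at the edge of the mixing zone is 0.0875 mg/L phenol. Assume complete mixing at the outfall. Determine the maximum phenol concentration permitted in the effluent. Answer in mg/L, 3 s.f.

616 L/s = 0.616 m³/s.
2.2 µg/L = 0.0022 mg/L.
Mass balance: 0.0875·8.146 = 0.616·Cₑ + 7.53·0.0022.
Cₑ = (0.7128 − 0.01657) / 0.616 = 1.13 mg/L.

1.13 mg/L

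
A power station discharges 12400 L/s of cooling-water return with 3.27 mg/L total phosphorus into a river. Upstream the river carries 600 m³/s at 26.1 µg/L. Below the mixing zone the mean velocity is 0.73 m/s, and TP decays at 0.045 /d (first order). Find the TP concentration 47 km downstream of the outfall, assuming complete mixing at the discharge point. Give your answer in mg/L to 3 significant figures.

0.0888 mg/L

12400 L/s = 12.4 m³/s.
26.1 µg/L = 0.0261 mg/L.
After complete mixing, C₀ = (12.4·3.27 + 600·0.0261) / 612.4 = 0.09178 mg/L.
Travel time t = 4.7e+04 m / 0.73 m/s = 6.438e+04 s = 0.7452 d.
C = 0.09178·exp(−0.045·0.7452) = 0.09178·0.967 = 0.08876 mg/L.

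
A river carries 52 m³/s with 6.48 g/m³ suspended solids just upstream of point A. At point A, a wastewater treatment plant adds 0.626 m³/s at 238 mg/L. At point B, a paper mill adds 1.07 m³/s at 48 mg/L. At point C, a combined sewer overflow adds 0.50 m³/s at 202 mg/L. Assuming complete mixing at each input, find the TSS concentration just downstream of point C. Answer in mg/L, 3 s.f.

11.8 mg/L

After input A: C = (52·6.48 + 0.626·238) / 52.63 = 9.234 mg/L.
After input B: C = (52.63·9.234 + 1.07·48) / 53.7 = 10.01 mg/L.
After input C: C = (53.7·10.01 + 0.5·202) / 54.2 = 11.78 mg/L.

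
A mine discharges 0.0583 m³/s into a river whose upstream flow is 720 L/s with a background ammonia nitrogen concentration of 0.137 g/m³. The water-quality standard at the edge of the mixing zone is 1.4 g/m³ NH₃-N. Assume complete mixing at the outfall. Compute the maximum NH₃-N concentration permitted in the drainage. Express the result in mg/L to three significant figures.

17.0 mg/L

720 L/s = 0.72 m³/s.
Mass balance: 1.4·0.7783 = 0.0583·Cₑ + 0.72·0.137.
Cₑ = (1.09 − 0.09864) / 0.0583 = 17 mg/L.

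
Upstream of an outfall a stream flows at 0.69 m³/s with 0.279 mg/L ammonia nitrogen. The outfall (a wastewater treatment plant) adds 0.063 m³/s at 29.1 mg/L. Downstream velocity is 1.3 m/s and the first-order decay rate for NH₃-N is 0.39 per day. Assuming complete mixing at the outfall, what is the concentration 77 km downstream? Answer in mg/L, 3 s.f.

2.06 mg/L

After complete mixing, C₀ = (0.063·29.1 + 0.69·0.279) / 0.753 = 2.69 mg/L.
Travel time t = 7.7e+04 m / 1.3 m/s = 5.923e+04 s = 0.6855 d.
C = 2.69·exp(−0.39·0.6855) = 2.69·0.7654 = 2.059 mg/L.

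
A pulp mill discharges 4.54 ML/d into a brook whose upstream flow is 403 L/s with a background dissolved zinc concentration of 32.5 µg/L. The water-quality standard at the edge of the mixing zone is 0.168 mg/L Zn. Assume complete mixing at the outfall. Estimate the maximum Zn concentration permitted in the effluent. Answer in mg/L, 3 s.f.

4.54 ML/d = 0.05255 m³/s.
403 L/s = 0.403 m³/s.
32.5 µg/L = 0.0325 mg/L.
Mass balance: 0.168·0.4555 = 0.05255·Cₑ + 0.403·0.0325.
Cₑ = (0.07653 − 0.0131) / 0.05255 = 1.207 mg/L.

1.21 mg/L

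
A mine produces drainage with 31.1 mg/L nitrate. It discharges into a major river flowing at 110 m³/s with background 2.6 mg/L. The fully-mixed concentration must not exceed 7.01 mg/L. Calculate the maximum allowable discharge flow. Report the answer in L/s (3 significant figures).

20100 L/s

Mass balance at complete mixing: C_std·(Q_w + Q_r) = Q_w·C_e + Q_r·C_b.
Rearranging, Q_w = Q_r·(C_std − C_b)/(C_e − C_std) = 110·(7.01 − 2.6) / (31.1 − 7.01) = 20.14 m³/s.
= 2.014e+04 L/s.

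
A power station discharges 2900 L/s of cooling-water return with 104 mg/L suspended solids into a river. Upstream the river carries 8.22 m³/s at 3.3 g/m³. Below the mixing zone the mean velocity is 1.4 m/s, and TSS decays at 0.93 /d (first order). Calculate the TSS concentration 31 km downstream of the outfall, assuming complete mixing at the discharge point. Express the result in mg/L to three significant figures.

2900 L/s = 2.9 m³/s.
After complete mixing, C₀ = (2.9·104 + 8.22·3.3) / 11.12 = 29.56 mg/L.
Travel time t = 3.1e+04 m / 1.4 m/s = 2.214e+04 s = 0.2563 d.
C = 29.56·exp(−0.93·0.2563) = 29.56·0.7879 = 23.29 mg/L.

23.3 mg/L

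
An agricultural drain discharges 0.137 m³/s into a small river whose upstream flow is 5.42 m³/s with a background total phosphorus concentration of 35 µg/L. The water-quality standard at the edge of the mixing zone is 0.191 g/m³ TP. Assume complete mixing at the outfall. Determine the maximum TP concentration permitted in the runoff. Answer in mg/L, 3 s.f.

6.36 mg/L

35 µg/L = 0.035 mg/L.
Mass balance: 0.191·5.557 = 0.137·Cₑ + 5.42·0.035.
Cₑ = (1.061 − 0.1897) / 0.137 = 6.363 mg/L.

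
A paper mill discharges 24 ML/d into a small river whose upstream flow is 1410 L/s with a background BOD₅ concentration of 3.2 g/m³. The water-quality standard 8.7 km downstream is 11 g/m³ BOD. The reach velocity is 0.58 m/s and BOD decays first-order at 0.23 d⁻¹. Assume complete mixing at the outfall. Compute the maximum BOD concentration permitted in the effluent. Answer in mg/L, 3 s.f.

53.3 mg/L

24 ML/d = 0.2778 m³/s.
1410 L/s = 1.41 m³/s.
Travel time to the compliance point: t = 8700/0.58 = 1.5e+04 s = 0.1736 d; decay factor exp(−0.23·0.1736) = 0.9609.
So the concentration just after mixing may be at most 11/0.9609 = 11.45 mg/L.
Mass balance: 11.45·1.688 = 0.2778·Cₑ + 1.41·3.2.
Cₑ = (19.32 − 4.512) / 0.2778 = 53.32 mg/L.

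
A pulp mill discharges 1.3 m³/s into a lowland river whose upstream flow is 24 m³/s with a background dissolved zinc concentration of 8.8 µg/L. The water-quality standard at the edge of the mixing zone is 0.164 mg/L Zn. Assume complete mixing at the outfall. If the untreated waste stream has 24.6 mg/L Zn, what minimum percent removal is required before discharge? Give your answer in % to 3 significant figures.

8.8 µg/L = 0.0088 mg/L.
Mass balance: 0.164·25.3 = 1.3·Cₑ + 24·0.0088.
Cₑ = (4.149 − 0.2112) / 1.3 = 3.029 mg/L.
Required removal = 1 − 3.029/24.6 = 87.69 %.

87.7 %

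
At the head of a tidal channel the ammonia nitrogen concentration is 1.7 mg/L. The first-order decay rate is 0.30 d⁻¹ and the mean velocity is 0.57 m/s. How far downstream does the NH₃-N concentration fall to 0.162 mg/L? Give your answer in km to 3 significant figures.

From C = C₀·e^(−kt), t = ln(C₀/C)/k = ln(1.7/0.162)/0.30 = 2.351/0.30 = 7.836 d.
Distance = v·t = 0.57 m/s × 6.77e+05 s = 3.859e+05 m = 385.9 km.

386 km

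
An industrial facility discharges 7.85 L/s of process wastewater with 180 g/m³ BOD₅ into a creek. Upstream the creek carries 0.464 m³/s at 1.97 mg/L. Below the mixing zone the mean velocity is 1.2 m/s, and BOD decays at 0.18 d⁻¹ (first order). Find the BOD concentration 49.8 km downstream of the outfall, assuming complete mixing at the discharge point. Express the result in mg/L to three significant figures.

7.85 L/s = 0.00785 m³/s.
After complete mixing, C₀ = (0.00785·180 + 0.464·1.97) / 0.4719 = 4.932 mg/L.
Travel time t = 4.98e+04 m / 1.2 m/s = 4.15e+04 s = 0.4803 d.
C = 4.932·exp(−0.18·0.4803) = 4.932·0.9172 = 4.523 mg/L.

4.52 mg/L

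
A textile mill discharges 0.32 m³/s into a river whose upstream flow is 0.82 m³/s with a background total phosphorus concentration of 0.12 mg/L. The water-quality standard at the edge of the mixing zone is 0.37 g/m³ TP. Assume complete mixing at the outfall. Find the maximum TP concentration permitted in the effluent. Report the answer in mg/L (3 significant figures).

1.01 mg/L

Mass balance: 0.37·1.14 = 0.32·Cₑ + 0.82·0.12.
Cₑ = (0.4218 − 0.0984) / 0.32 = 1.011 mg/L.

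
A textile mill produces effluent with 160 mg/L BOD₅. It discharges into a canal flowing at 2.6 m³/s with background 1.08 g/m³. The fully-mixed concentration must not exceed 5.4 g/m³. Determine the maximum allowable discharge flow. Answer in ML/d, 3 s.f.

6.28 ML/d

Mass balance at complete mixing: C_std·(Q_w + Q_r) = Q_w·C_e + Q_r·C_b.
Rearranging, Q_w = Q_r·(C_std − C_b)/(C_e − C_std) = 2.6·(5.4 − 1.08) / (160 − 5.4) = 0.07265 m³/s.
= 6.277 ML/d.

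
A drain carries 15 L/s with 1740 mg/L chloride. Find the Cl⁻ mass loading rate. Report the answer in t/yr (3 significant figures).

824 t/yr

15 L/s = 0.015 m³/s.
Mass flux = Q·C = 0.015 m³/s × 1740 g/m³ = 26.1 g/s.
= 26.1 g/s × 31.56 = 823.7 t/yr.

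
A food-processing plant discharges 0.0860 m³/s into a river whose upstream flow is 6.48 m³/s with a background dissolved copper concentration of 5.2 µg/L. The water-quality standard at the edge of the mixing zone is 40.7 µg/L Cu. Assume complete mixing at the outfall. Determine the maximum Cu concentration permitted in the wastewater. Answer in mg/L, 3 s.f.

2.72 mg/L

5.2 µg/L = 0.0052 mg/L.
40.7 µg/L = 0.0407 mg/L.
Mass balance: 0.0407·6.566 = 0.086·Cₑ + 6.48·0.0052.
Cₑ = (0.2672 − 0.0337) / 0.086 = 2.716 mg/L.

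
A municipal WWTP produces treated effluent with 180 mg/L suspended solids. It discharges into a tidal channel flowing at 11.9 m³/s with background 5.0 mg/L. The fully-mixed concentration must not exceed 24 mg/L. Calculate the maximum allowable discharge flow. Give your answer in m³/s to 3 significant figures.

Mass balance at complete mixing: C_std·(Q_w + Q_r) = Q_w·C_e + Q_r·C_b.
Rearranging, Q_w = Q_r·(C_std − C_b)/(C_e − C_std) = 11.9·(24 − 5) / (180 − 24) = 1.449 m³/s.

1.45 m³/s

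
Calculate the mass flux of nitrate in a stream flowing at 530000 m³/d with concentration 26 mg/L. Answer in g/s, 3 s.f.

159 g/s

530000 m³/d = 6.134 m³/s.
Mass flux = Q·C = 6.134 m³/s × 26 g/m³ = 159.5 g/s.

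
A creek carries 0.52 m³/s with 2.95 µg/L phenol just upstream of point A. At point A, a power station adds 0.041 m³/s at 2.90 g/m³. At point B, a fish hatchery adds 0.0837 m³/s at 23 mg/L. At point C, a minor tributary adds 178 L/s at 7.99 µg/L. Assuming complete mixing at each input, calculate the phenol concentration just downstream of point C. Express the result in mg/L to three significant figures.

2.95 µg/L = 0.00295 mg/L.
After input A: C = (0.52·0.00295 + 0.041·2.9) / 0.561 = 0.2147 mg/L.
After input B: C = (0.561·0.2147 + 0.0837·23) / 0.6447 = 3.173 mg/L.
178 L/s = 0.178 m³/s.
7.99 µg/L = 0.00799 mg/L.
After input C: C = (0.6447·3.173 + 0.178·0.00799) / 0.8227 = 2.488 mg/L.

2.49 mg/L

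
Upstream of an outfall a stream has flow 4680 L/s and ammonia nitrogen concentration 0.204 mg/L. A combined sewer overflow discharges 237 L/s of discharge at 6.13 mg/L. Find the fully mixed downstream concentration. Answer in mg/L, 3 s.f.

0.490 mg/L

237 L/s = 0.237 m³/s.
4680 L/s = 4.68 m³/s.
Conservation of mass across the mixing zone: C = (0.237·6.13 + 4.68·0.204) / (0.237 + 4.68) = 2.408/4.917 = 0.4896 mg/L.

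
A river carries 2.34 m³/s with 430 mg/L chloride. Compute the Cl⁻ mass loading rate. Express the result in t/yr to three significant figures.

Mass flux = Q·C = 2.34 m³/s × 430 g/m³ = 1006 g/s.
= 1006 g/s × 31.56 = 3.175e+04 t/yr.

31800 t/yr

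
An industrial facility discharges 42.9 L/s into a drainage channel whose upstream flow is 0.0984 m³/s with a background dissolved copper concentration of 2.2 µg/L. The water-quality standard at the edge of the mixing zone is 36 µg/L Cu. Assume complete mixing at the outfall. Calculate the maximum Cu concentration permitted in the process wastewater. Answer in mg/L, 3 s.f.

0.114 mg/L

42.9 L/s = 0.0429 m³/s.
2.2 µg/L = 0.0022 mg/L.
36 µg/L = 0.036 mg/L.
Mass balance: 0.036·0.1413 = 0.0429·Cₑ + 0.0984·0.0022.
Cₑ = (0.005087 − 0.0002165) / 0.0429 = 0.1135 mg/L.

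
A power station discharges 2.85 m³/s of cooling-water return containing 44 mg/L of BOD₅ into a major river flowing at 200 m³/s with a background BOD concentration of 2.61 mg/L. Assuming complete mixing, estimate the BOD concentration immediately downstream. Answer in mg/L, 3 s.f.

By mass balance at complete mixing, C = (2.85·44 + 200·2.61) / (2.85 + 200) = 647.4/202.8 = 3.192 mg/L.

3.19 mg/L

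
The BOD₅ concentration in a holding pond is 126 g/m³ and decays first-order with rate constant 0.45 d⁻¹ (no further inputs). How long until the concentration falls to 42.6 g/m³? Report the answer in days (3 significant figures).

t = ln(C₀/C)/k = ln(126/42.6)/0.45 = 1.084/0.45 = 2.41 d.

2.41 d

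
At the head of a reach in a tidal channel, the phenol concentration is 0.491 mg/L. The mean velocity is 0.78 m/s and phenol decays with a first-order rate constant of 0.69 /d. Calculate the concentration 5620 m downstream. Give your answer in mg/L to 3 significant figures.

Travel time t = 5620 m / 0.78 m/s = 5620/0.78 = 7205 s = 0.08339 d.
First-order decay: C = 0.491·exp(−0.69·0.08339) = 0.491·0.9441 = 0.4635 mg/L.

0.464 mg/L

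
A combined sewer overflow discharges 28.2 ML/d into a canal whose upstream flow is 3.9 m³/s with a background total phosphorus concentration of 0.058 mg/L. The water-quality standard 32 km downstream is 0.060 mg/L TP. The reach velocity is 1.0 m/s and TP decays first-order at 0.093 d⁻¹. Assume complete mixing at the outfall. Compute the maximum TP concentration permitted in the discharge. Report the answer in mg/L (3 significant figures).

28.2 ML/d = 0.3264 m³/s.
Travel time to the compliance point: t = 3.2e+04/1.0 = 3.2e+04 s = 0.3704 d; decay factor exp(−0.093·0.3704) = 0.9661.
So the concentration just after mixing may be at most 0.06/0.9661 = 0.0621 mg/L.
Mass balance: 0.0621·4.226 = 0.3264·Cₑ + 3.9·0.058.
Cₑ = (0.2625 − 0.2262) / 0.3264 = 0.1111 mg/L.

0.111 mg/L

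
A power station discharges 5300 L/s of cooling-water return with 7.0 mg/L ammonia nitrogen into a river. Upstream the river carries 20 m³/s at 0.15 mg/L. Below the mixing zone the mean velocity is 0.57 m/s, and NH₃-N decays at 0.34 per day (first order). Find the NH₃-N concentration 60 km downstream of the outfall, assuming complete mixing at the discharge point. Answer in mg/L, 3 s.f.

5300 L/s = 5.3 m³/s.
After complete mixing, C₀ = (5.3·7 + 20·0.15) / 25.3 = 1.585 mg/L.
Travel time t = 6e+04 m / 0.57 m/s = 1.053e+05 s = 1.218 d.
C = 1.585·exp(−0.34·1.218) = 1.585·0.6608 = 1.047 mg/L.

1.05 mg/L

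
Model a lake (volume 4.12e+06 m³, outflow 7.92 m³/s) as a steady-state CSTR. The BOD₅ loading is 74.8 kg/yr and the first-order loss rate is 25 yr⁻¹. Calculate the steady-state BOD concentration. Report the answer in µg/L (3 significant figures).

Outflow Q = 7.92 m³/s × 3.156e+07 s/yr = 2.499e+08 m³/yr.
Steady-state CSTR mass balance: W = Q·C + k·V·C, so C = W/(Q + kV).
Q + kV = 2.499e+08 + 25·4.12e+06 = 3.529e+08 m³/yr.
C = 74.8/3.529e+08 = 2.119e-07 kg/m³ = 0.0002119 mg/L = 0.2119 µg/L.

0.212 µg/L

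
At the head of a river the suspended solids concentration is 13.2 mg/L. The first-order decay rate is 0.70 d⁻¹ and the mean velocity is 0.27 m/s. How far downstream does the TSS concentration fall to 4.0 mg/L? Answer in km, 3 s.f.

39.8 km

From C = C₀·e^(−kt), t = ln(C₀/C)/k = ln(13.2/4.0)/0.70 = 1.194/0.70 = 1.706 d.
Distance = v·t = 0.27 m/s × 1.474e+05 s = 3.979e+04 m = 39.79 km.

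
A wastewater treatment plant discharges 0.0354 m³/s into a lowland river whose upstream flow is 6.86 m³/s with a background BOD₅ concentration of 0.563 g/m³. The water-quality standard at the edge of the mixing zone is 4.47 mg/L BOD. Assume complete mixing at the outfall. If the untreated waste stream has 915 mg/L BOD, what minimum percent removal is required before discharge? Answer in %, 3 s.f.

16.8 %

Mass balance: 4.47·6.895 = 0.0354·Cₑ + 6.86·0.563.
Cₑ = (30.82 − 3.862) / 0.0354 = 761.6 mg/L.
Required removal = 1 − 761.6/915 = 16.77 %.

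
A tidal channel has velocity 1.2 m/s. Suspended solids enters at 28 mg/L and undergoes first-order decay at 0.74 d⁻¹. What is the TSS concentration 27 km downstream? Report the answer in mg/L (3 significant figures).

23.1 mg/L

Travel time t = 27 km / 1.2 m/s = 2.7e+04/1.2 = 2.25e+04 s = 0.2604 d.
First-order decay: C = 28·exp(−0.74·0.2604) = 28·0.8247 = 23.09 mg/L.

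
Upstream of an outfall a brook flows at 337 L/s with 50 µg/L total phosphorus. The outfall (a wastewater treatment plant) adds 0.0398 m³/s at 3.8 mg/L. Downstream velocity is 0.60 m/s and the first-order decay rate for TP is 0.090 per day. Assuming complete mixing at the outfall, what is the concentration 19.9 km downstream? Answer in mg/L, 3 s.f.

0.431 mg/L

337 L/s = 0.337 m³/s.
50 µg/L = 0.05 mg/L.
After complete mixing, C₀ = (0.0398·3.8 + 0.337·0.05) / 0.3768 = 0.4461 mg/L.
Travel time t = 1.99e+04 m / 0.60 m/s = 3.317e+04 s = 0.3839 d.
C = 0.4461·exp(−0.090·0.3839) = 0.4461·0.966 = 0.4309 mg/L.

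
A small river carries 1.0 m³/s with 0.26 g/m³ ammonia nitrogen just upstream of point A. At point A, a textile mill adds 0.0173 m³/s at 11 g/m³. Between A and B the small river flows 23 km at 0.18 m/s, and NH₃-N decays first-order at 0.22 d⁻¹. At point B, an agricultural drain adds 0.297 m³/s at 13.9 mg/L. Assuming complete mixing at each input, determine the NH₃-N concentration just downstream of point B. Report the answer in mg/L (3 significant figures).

3.39 mg/L

After input A: C = (1·0.26 + 0.0173·11) / 1.017 = 0.4426 mg/L.
Over the 23 km reach to input B (t = 1.278e+05 s = 1.479 d), decay gives C = 0.4426·exp(−0.22·1.479) = 0.3197 mg/L.
After input B: C = (1.017·0.3197 + 0.297·13.9) / 1.314 = 3.389 mg/L.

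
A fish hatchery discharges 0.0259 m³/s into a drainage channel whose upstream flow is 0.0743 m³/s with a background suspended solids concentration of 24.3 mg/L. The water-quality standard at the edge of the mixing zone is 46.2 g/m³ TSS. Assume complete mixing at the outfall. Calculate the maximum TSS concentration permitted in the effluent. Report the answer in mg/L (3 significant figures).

109 mg/L

Mass balance: 46.2·0.1002 = 0.0259·Cₑ + 0.0743·24.3.
Cₑ = (4.629 − 1.805) / 0.0259 = 109 mg/L.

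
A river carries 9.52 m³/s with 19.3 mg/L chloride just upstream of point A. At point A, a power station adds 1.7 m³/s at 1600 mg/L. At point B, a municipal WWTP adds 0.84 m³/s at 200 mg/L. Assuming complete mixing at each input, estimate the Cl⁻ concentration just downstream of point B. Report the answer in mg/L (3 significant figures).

255 mg/L

After input A: C = (9.52·19.3 + 1.7·1600) / 11.22 = 258.8 mg/L.
After input B: C = (11.22·258.8 + 0.84·200) / 12.06 = 254.7 mg/L.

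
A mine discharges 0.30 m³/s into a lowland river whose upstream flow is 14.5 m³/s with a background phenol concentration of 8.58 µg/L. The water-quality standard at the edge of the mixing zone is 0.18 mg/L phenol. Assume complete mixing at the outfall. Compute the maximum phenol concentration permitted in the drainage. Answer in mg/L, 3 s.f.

8.58 µg/L = 0.00858 mg/L.
Mass balance: 0.18·14.8 = 0.3·Cₑ + 14.5·0.00858.
Cₑ = (2.664 − 0.1244) / 0.3 = 8.465 mg/L.

8.47 mg/L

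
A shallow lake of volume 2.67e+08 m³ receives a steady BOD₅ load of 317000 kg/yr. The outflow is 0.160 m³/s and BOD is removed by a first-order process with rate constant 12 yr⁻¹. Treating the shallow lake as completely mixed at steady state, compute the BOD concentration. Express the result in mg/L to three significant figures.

Outflow Q = 0.160 m³/s × 3.156e+07 s/yr = 5.049e+06 m³/yr.
Steady-state CSTR mass balance: W = Q·C + k·V·C, so C = W/(Q + kV).
Q + kV = 5.049e+06 + 12·2.67e+08 = 3.209e+09 m³/yr.
C = 317000/3.209e+09 = 9.878e-05 kg/m³ = 0.09878 mg/L.

0.0988 mg/L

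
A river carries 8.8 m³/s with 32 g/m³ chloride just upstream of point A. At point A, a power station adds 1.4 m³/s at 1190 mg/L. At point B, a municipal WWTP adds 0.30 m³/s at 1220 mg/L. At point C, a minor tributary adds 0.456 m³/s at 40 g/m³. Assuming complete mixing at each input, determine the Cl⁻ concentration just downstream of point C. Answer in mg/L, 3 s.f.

213 mg/L

After input A: C = (8.8·32 + 1.4·1190) / 10.2 = 190.9 mg/L.
After input B: C = (10.2·190.9 + 0.3·1220) / 10.5 = 220.3 mg/L.
After input C: C = (10.5·220.3 + 0.456·40) / 10.96 = 212.8 mg/L.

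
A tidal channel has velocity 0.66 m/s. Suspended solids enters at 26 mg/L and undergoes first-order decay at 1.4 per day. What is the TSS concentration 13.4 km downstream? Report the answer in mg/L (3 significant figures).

18.7 mg/L

Travel time t = 13.4 km / 0.66 m/s = 1.34e+04/0.66 = 2.03e+04 s = 0.235 d.
First-order decay: C = 26·exp(−1.4·0.235) = 26·0.7197 = 18.71 mg/L.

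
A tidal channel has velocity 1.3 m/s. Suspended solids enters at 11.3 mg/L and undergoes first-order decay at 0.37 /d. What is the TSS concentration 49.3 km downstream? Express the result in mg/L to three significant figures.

Travel time t = 49.3 km / 1.3 m/s = 4.93e+04/1.3 = 3.792e+04 s = 0.4389 d.
First-order decay: C = 11.3·exp(−0.37·0.4389) = 11.3·0.8501 = 9.606 mg/L.

9.61 mg/L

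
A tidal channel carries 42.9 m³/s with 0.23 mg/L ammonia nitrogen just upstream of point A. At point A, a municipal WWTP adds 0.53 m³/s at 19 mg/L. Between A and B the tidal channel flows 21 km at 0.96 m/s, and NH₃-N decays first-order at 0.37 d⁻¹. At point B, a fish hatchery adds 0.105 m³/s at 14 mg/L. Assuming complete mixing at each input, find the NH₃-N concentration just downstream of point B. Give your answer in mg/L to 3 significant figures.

0.451 mg/L

After input A: C = (42.9·0.23 + 0.53·19) / 43.43 = 0.4591 mg/L.
Over the 21 km reach to input B (t = 2.188e+04 s = 0.2532 d), decay gives C = 0.4591·exp(−0.37·0.2532) = 0.418 mg/L.
After input B: C = (43.43·0.418 + 0.105·14) / 43.53 = 0.4508 mg/L.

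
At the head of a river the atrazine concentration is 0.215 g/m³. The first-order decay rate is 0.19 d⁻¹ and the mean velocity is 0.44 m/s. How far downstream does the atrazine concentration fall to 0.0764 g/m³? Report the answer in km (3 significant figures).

207 km

From C = C₀·e^(−kt), t = ln(C₀/C)/k = ln(0.215/0.0764)/0.19 = 1.035/0.19 = 5.446 d.
Distance = v·t = 0.44 m/s × 4.705e+05 s = 2.07e+05 m = 207 km.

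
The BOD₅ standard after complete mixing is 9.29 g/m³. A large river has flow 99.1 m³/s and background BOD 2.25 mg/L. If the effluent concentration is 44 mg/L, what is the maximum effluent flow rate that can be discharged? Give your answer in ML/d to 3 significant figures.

Mass balance at complete mixing: C_std·(Q_w + Q_r) = Q_w·C_e + Q_r·C_b.
Rearranging, Q_w = Q_r·(C_std − C_b)/(C_e − C_std) = 99.1·(9.29 − 2.25) / (44 − 9.29) = 20.1 m³/s.
= 1737 ML/d.

1740 ML/d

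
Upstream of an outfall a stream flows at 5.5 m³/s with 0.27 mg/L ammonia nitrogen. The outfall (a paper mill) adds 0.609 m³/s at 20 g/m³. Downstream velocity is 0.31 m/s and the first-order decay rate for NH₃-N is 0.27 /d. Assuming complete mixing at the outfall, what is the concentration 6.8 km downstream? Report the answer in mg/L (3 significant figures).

After complete mixing, C₀ = (0.609·20 + 5.5·0.27) / 6.109 = 2.237 mg/L.
Travel time t = 6800 m / 0.31 m/s = 2.194e+04 s = 0.2539 d.
C = 2.237·exp(−0.27·0.2539) = 2.237·0.9337 = 2.089 mg/L.

2.09 mg/L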